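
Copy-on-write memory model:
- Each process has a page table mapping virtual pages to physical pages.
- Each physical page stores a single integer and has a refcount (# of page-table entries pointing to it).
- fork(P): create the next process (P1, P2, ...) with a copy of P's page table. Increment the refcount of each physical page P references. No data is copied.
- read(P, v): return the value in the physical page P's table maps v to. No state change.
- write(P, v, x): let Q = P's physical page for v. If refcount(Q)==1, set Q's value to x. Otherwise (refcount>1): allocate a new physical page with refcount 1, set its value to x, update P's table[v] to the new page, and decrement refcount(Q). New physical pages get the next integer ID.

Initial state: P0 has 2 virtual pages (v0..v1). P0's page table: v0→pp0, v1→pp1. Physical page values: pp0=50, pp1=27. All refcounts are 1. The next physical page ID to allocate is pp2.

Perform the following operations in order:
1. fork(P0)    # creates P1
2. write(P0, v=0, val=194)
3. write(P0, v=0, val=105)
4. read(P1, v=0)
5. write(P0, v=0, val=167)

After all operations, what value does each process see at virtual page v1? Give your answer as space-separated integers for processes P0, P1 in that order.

Op 1: fork(P0) -> P1. 2 ppages; refcounts: pp0:2 pp1:2
Op 2: write(P0, v0, 194). refcount(pp0)=2>1 -> COPY to pp2. 3 ppages; refcounts: pp0:1 pp1:2 pp2:1
Op 3: write(P0, v0, 105). refcount(pp2)=1 -> write in place. 3 ppages; refcounts: pp0:1 pp1:2 pp2:1
Op 4: read(P1, v0) -> 50. No state change.
Op 5: write(P0, v0, 167). refcount(pp2)=1 -> write in place. 3 ppages; refcounts: pp0:1 pp1:2 pp2:1
P0: v1 -> pp1 = 27
P1: v1 -> pp1 = 27

Answer: 27 27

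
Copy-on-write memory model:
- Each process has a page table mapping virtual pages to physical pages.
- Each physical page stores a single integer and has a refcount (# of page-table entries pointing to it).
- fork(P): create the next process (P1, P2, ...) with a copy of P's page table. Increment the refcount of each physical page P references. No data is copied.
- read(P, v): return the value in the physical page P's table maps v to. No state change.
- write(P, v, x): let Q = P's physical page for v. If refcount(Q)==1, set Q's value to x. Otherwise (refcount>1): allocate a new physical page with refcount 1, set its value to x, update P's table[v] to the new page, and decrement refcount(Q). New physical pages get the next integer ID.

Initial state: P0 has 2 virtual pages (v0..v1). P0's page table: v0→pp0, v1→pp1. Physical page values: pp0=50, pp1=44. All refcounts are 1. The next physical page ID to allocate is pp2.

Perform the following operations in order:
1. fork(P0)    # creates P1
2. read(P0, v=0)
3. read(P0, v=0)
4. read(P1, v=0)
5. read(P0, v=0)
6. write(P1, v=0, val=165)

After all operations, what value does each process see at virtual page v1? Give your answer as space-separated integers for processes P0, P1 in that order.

Op 1: fork(P0) -> P1. 2 ppages; refcounts: pp0:2 pp1:2
Op 2: read(P0, v0) -> 50. No state change.
Op 3: read(P0, v0) -> 50. No state change.
Op 4: read(P1, v0) -> 50. No state change.
Op 5: read(P0, v0) -> 50. No state change.
Op 6: write(P1, v0, 165). refcount(pp0)=2>1 -> COPY to pp2. 3 ppages; refcounts: pp0:1 pp1:2 pp2:1
P0: v1 -> pp1 = 44
P1: v1 -> pp1 = 44

Answer: 44 44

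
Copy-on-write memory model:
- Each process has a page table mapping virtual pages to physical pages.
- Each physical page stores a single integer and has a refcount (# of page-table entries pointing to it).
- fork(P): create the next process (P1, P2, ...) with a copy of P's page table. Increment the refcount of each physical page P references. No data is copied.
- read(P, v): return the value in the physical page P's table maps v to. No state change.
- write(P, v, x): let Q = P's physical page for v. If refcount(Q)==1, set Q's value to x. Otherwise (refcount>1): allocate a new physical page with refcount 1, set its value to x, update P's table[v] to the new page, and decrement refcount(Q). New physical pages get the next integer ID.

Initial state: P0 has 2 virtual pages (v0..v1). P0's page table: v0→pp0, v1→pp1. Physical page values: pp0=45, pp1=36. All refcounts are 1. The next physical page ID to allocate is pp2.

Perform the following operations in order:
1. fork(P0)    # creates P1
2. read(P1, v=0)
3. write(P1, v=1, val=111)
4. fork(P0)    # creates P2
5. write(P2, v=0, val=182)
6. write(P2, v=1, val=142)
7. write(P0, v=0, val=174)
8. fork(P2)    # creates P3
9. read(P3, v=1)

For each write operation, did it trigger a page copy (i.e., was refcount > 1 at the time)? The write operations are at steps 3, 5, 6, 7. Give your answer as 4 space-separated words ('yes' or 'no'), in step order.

Op 1: fork(P0) -> P1. 2 ppages; refcounts: pp0:2 pp1:2
Op 2: read(P1, v0) -> 45. No state change.
Op 3: write(P1, v1, 111). refcount(pp1)=2>1 -> COPY to pp2. 3 ppages; refcounts: pp0:2 pp1:1 pp2:1
Op 4: fork(P0) -> P2. 3 ppages; refcounts: pp0:3 pp1:2 pp2:1
Op 5: write(P2, v0, 182). refcount(pp0)=3>1 -> COPY to pp3. 4 ppages; refcounts: pp0:2 pp1:2 pp2:1 pp3:1
Op 6: write(P2, v1, 142). refcount(pp1)=2>1 -> COPY to pp4. 5 ppages; refcounts: pp0:2 pp1:1 pp2:1 pp3:1 pp4:1
Op 7: write(P0, v0, 174). refcount(pp0)=2>1 -> COPY to pp5. 6 ppages; refcounts: pp0:1 pp1:1 pp2:1 pp3:1 pp4:1 pp5:1
Op 8: fork(P2) -> P3. 6 ppages; refcounts: pp0:1 pp1:1 pp2:1 pp3:2 pp4:2 pp5:1
Op 9: read(P3, v1) -> 142. No state change.

yes yes yes yes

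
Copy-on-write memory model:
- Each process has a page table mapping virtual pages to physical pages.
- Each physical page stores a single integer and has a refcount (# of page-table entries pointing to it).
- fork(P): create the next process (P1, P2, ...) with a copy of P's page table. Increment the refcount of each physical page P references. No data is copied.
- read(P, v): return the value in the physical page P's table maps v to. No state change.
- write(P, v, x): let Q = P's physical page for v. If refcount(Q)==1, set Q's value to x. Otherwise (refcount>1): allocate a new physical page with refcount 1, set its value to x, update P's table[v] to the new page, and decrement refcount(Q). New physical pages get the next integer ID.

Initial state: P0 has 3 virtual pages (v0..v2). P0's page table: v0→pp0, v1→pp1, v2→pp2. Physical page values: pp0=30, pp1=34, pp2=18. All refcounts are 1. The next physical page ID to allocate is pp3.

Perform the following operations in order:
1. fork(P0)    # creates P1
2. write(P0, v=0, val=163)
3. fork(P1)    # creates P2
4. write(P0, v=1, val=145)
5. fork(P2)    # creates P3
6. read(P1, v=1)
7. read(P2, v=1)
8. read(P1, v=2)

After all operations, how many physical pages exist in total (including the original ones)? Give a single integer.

Op 1: fork(P0) -> P1. 3 ppages; refcounts: pp0:2 pp1:2 pp2:2
Op 2: write(P0, v0, 163). refcount(pp0)=2>1 -> COPY to pp3. 4 ppages; refcounts: pp0:1 pp1:2 pp2:2 pp3:1
Op 3: fork(P1) -> P2. 4 ppages; refcounts: pp0:2 pp1:3 pp2:3 pp3:1
Op 4: write(P0, v1, 145). refcount(pp1)=3>1 -> COPY to pp4. 5 ppages; refcounts: pp0:2 pp1:2 pp2:3 pp3:1 pp4:1
Op 5: fork(P2) -> P3. 5 ppages; refcounts: pp0:3 pp1:3 pp2:4 pp3:1 pp4:1
Op 6: read(P1, v1) -> 34. No state change.
Op 7: read(P2, v1) -> 34. No state change.
Op 8: read(P1, v2) -> 18. No state change.

Answer: 5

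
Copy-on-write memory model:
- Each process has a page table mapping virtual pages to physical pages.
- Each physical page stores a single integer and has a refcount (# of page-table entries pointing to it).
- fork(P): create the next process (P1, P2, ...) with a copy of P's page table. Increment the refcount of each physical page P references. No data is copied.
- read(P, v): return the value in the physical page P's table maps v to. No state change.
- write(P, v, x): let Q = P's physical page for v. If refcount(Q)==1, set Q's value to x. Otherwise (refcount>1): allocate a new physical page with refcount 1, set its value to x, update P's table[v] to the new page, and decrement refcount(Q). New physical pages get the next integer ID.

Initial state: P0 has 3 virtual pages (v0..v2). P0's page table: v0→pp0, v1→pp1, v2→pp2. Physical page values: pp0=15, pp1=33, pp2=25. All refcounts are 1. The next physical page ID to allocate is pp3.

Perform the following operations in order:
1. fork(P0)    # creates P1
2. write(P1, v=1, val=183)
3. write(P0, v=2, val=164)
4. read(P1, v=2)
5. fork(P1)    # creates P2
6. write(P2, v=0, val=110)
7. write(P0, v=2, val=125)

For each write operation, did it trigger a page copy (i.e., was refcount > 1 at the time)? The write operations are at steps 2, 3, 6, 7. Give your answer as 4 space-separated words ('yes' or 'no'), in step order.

Op 1: fork(P0) -> P1. 3 ppages; refcounts: pp0:2 pp1:2 pp2:2
Op 2: write(P1, v1, 183). refcount(pp1)=2>1 -> COPY to pp3. 4 ppages; refcounts: pp0:2 pp1:1 pp2:2 pp3:1
Op 3: write(P0, v2, 164). refcount(pp2)=2>1 -> COPY to pp4. 5 ppages; refcounts: pp0:2 pp1:1 pp2:1 pp3:1 pp4:1
Op 4: read(P1, v2) -> 25. No state change.
Op 5: fork(P1) -> P2. 5 ppages; refcounts: pp0:3 pp1:1 pp2:2 pp3:2 pp4:1
Op 6: write(P2, v0, 110). refcount(pp0)=3>1 -> COPY to pp5. 6 ppages; refcounts: pp0:2 pp1:1 pp2:2 pp3:2 pp4:1 pp5:1
Op 7: write(P0, v2, 125). refcount(pp4)=1 -> write in place. 6 ppages; refcounts: pp0:2 pp1:1 pp2:2 pp3:2 pp4:1 pp5:1

yes yes yes no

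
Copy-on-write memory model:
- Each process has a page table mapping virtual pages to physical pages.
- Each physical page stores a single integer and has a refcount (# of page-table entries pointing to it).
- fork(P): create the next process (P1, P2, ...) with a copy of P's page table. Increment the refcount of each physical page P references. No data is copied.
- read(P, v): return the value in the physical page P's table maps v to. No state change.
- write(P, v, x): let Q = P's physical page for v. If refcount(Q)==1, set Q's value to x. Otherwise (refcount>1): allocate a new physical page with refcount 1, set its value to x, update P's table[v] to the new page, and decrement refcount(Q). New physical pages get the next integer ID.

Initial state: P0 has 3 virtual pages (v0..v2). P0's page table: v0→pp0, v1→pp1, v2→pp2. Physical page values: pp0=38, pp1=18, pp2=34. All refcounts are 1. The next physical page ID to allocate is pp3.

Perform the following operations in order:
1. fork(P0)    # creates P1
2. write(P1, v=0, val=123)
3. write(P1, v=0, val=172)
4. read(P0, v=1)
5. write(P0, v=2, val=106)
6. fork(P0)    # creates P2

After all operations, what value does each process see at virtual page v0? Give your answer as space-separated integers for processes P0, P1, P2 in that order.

Op 1: fork(P0) -> P1. 3 ppages; refcounts: pp0:2 pp1:2 pp2:2
Op 2: write(P1, v0, 123). refcount(pp0)=2>1 -> COPY to pp3. 4 ppages; refcounts: pp0:1 pp1:2 pp2:2 pp3:1
Op 3: write(P1, v0, 172). refcount(pp3)=1 -> write in place. 4 ppages; refcounts: pp0:1 pp1:2 pp2:2 pp3:1
Op 4: read(P0, v1) -> 18. No state change.
Op 5: write(P0, v2, 106). refcount(pp2)=2>1 -> COPY to pp4. 5 ppages; refcounts: pp0:1 pp1:2 pp2:1 pp3:1 pp4:1
Op 6: fork(P0) -> P2. 5 ppages; refcounts: pp0:2 pp1:3 pp2:1 pp3:1 pp4:2
P0: v0 -> pp0 = 38
P1: v0 -> pp3 = 172
P2: v0 -> pp0 = 38

Answer: 38 172 38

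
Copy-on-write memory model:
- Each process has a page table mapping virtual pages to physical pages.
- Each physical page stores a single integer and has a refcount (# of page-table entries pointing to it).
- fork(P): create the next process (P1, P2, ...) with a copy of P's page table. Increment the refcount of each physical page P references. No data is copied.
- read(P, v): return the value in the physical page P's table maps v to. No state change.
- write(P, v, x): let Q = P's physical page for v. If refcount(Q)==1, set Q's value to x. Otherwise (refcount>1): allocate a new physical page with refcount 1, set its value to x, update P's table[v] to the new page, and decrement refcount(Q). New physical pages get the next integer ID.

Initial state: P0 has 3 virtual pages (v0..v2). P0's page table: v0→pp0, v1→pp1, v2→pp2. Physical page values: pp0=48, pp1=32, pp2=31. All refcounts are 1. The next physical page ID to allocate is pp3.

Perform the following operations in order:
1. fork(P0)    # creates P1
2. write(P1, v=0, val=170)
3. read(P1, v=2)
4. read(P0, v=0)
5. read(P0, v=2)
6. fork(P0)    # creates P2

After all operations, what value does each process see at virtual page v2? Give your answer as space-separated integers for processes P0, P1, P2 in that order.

Op 1: fork(P0) -> P1. 3 ppages; refcounts: pp0:2 pp1:2 pp2:2
Op 2: write(P1, v0, 170). refcount(pp0)=2>1 -> COPY to pp3. 4 ppages; refcounts: pp0:1 pp1:2 pp2:2 pp3:1
Op 3: read(P1, v2) -> 31. No state change.
Op 4: read(P0, v0) -> 48. No state change.
Op 5: read(P0, v2) -> 31. No state change.
Op 6: fork(P0) -> P2. 4 ppages; refcounts: pp0:2 pp1:3 pp2:3 pp3:1
P0: v2 -> pp2 = 31
P1: v2 -> pp2 = 31
P2: v2 -> pp2 = 31

Answer: 31 31 31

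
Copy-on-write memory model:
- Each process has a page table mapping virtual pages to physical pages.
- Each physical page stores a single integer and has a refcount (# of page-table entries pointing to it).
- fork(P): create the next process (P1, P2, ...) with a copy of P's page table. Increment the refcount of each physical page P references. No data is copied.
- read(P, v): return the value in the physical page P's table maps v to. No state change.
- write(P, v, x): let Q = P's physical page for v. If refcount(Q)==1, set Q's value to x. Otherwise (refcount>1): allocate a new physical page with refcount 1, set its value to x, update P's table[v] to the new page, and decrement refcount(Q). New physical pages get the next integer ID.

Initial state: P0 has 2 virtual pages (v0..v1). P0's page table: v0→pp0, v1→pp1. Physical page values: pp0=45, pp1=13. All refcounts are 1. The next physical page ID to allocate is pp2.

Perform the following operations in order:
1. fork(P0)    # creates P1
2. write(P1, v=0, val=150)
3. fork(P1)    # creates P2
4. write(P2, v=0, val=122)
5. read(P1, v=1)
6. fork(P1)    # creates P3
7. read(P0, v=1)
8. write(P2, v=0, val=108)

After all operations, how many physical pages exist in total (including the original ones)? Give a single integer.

Answer: 4

Derivation:
Op 1: fork(P0) -> P1. 2 ppages; refcounts: pp0:2 pp1:2
Op 2: write(P1, v0, 150). refcount(pp0)=2>1 -> COPY to pp2. 3 ppages; refcounts: pp0:1 pp1:2 pp2:1
Op 3: fork(P1) -> P2. 3 ppages; refcounts: pp0:1 pp1:3 pp2:2
Op 4: write(P2, v0, 122). refcount(pp2)=2>1 -> COPY to pp3. 4 ppages; refcounts: pp0:1 pp1:3 pp2:1 pp3:1
Op 5: read(P1, v1) -> 13. No state change.
Op 6: fork(P1) -> P3. 4 ppages; refcounts: pp0:1 pp1:4 pp2:2 pp3:1
Op 7: read(P0, v1) -> 13. No state change.
Op 8: write(P2, v0, 108). refcount(pp3)=1 -> write in place. 4 ppages; refcounts: pp0:1 pp1:4 pp2:2 pp3:1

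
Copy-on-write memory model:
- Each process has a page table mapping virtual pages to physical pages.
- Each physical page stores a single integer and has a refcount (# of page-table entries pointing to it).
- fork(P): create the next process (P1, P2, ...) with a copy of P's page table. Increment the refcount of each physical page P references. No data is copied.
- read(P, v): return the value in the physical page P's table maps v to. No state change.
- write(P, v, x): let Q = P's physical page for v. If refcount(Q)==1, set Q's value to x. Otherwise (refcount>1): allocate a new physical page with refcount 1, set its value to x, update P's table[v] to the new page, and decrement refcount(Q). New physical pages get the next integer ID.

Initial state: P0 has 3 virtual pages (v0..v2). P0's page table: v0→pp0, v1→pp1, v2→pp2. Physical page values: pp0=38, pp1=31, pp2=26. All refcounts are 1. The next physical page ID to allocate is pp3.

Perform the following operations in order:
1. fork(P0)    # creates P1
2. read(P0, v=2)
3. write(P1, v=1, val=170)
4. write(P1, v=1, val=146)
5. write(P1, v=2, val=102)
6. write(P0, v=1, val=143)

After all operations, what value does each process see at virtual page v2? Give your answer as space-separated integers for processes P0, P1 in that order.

Answer: 26 102

Derivation:
Op 1: fork(P0) -> P1. 3 ppages; refcounts: pp0:2 pp1:2 pp2:2
Op 2: read(P0, v2) -> 26. No state change.
Op 3: write(P1, v1, 170). refcount(pp1)=2>1 -> COPY to pp3. 4 ppages; refcounts: pp0:2 pp1:1 pp2:2 pp3:1
Op 4: write(P1, v1, 146). refcount(pp3)=1 -> write in place. 4 ppages; refcounts: pp0:2 pp1:1 pp2:2 pp3:1
Op 5: write(P1, v2, 102). refcount(pp2)=2>1 -> COPY to pp4. 5 ppages; refcounts: pp0:2 pp1:1 pp2:1 pp3:1 pp4:1
Op 6: write(P0, v1, 143). refcount(pp1)=1 -> write in place. 5 ppages; refcounts: pp0:2 pp1:1 pp2:1 pp3:1 pp4:1
P0: v2 -> pp2 = 26
P1: v2 -> pp4 = 102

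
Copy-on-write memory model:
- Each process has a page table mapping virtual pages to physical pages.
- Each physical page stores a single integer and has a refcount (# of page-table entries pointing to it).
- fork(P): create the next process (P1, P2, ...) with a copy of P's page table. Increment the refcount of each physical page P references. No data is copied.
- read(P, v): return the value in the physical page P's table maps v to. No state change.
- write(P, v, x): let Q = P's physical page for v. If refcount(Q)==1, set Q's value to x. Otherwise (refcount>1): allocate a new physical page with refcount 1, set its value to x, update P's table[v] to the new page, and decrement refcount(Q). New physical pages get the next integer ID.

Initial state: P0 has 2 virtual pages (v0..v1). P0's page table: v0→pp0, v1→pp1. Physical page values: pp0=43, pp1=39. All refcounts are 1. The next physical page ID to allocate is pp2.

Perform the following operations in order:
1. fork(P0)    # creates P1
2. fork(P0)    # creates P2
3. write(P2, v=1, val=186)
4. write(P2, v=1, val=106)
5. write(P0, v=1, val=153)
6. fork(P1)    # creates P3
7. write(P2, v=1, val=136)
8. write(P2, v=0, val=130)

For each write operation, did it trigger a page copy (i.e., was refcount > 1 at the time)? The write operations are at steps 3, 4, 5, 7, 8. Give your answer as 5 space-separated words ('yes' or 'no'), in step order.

Op 1: fork(P0) -> P1. 2 ppages; refcounts: pp0:2 pp1:2
Op 2: fork(P0) -> P2. 2 ppages; refcounts: pp0:3 pp1:3
Op 3: write(P2, v1, 186). refcount(pp1)=3>1 -> COPY to pp2. 3 ppages; refcounts: pp0:3 pp1:2 pp2:1
Op 4: write(P2, v1, 106). refcount(pp2)=1 -> write in place. 3 ppages; refcounts: pp0:3 pp1:2 pp2:1
Op 5: write(P0, v1, 153). refcount(pp1)=2>1 -> COPY to pp3. 4 ppages; refcounts: pp0:3 pp1:1 pp2:1 pp3:1
Op 6: fork(P1) -> P3. 4 ppages; refcounts: pp0:4 pp1:2 pp2:1 pp3:1
Op 7: write(P2, v1, 136). refcount(pp2)=1 -> write in place. 4 ppages; refcounts: pp0:4 pp1:2 pp2:1 pp3:1
Op 8: write(P2, v0, 130). refcount(pp0)=4>1 -> COPY to pp4. 5 ppages; refcounts: pp0:3 pp1:2 pp2:1 pp3:1 pp4:1

yes no yes no yes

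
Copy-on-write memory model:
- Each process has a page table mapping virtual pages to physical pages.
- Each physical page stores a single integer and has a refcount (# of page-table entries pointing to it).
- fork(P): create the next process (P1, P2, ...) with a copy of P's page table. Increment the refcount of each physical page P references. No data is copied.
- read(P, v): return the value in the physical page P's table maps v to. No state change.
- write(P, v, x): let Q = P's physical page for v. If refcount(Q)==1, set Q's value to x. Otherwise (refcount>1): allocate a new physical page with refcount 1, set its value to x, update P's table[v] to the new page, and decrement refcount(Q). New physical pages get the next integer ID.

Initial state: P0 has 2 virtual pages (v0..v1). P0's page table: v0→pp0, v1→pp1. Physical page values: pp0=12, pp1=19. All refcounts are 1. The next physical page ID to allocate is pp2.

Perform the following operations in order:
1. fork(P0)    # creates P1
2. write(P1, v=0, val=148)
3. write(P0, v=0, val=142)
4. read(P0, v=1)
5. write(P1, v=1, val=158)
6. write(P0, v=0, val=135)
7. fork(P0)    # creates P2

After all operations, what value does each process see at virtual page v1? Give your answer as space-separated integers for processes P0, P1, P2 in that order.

Op 1: fork(P0) -> P1. 2 ppages; refcounts: pp0:2 pp1:2
Op 2: write(P1, v0, 148). refcount(pp0)=2>1 -> COPY to pp2. 3 ppages; refcounts: pp0:1 pp1:2 pp2:1
Op 3: write(P0, v0, 142). refcount(pp0)=1 -> write in place. 3 ppages; refcounts: pp0:1 pp1:2 pp2:1
Op 4: read(P0, v1) -> 19. No state change.
Op 5: write(P1, v1, 158). refcount(pp1)=2>1 -> COPY to pp3. 4 ppages; refcounts: pp0:1 pp1:1 pp2:1 pp3:1
Op 6: write(P0, v0, 135). refcount(pp0)=1 -> write in place. 4 ppages; refcounts: pp0:1 pp1:1 pp2:1 pp3:1
Op 7: fork(P0) -> P2. 4 ppages; refcounts: pp0:2 pp1:2 pp2:1 pp3:1
P0: v1 -> pp1 = 19
P1: v1 -> pp3 = 158
P2: v1 -> pp1 = 19

Answer: 19 158 19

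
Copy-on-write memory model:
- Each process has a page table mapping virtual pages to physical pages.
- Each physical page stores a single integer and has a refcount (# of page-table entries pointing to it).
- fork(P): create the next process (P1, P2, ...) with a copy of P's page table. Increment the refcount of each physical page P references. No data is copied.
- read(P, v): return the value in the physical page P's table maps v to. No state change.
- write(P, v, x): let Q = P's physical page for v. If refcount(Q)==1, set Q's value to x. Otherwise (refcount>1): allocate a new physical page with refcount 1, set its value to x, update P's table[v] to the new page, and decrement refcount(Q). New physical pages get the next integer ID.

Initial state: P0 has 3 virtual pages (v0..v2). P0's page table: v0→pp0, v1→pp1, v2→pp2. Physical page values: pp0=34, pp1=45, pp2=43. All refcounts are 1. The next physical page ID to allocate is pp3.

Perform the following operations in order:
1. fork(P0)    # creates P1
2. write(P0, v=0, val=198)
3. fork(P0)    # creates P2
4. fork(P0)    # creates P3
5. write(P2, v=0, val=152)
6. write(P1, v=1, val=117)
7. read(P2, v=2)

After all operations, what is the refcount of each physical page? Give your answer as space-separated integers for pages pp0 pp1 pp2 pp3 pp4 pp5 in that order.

Answer: 1 3 4 2 1 1

Derivation:
Op 1: fork(P0) -> P1. 3 ppages; refcounts: pp0:2 pp1:2 pp2:2
Op 2: write(P0, v0, 198). refcount(pp0)=2>1 -> COPY to pp3. 4 ppages; refcounts: pp0:1 pp1:2 pp2:2 pp3:1
Op 3: fork(P0) -> P2. 4 ppages; refcounts: pp0:1 pp1:3 pp2:3 pp3:2
Op 4: fork(P0) -> P3. 4 ppages; refcounts: pp0:1 pp1:4 pp2:4 pp3:3
Op 5: write(P2, v0, 152). refcount(pp3)=3>1 -> COPY to pp4. 5 ppages; refcounts: pp0:1 pp1:4 pp2:4 pp3:2 pp4:1
Op 6: write(P1, v1, 117). refcount(pp1)=4>1 -> COPY to pp5. 6 ppages; refcounts: pp0:1 pp1:3 pp2:4 pp3:2 pp4:1 pp5:1
Op 7: read(P2, v2) -> 43. No state change.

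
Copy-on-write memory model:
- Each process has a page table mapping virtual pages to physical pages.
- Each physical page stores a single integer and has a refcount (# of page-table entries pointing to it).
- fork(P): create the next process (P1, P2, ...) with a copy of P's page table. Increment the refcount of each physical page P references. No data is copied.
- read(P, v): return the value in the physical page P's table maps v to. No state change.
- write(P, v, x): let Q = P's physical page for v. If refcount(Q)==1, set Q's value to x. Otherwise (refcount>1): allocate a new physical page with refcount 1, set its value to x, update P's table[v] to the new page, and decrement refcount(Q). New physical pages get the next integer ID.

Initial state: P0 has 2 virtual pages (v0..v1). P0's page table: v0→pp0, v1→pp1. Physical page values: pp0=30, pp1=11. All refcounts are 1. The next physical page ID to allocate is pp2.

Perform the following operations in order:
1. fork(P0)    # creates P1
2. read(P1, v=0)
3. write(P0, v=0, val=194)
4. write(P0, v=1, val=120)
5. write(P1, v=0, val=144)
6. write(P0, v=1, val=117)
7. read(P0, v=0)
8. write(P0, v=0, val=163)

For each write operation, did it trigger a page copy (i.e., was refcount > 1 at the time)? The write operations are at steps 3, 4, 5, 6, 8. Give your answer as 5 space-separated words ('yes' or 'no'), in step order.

Op 1: fork(P0) -> P1. 2 ppages; refcounts: pp0:2 pp1:2
Op 2: read(P1, v0) -> 30. No state change.
Op 3: write(P0, v0, 194). refcount(pp0)=2>1 -> COPY to pp2. 3 ppages; refcounts: pp0:1 pp1:2 pp2:1
Op 4: write(P0, v1, 120). refcount(pp1)=2>1 -> COPY to pp3. 4 ppages; refcounts: pp0:1 pp1:1 pp2:1 pp3:1
Op 5: write(P1, v0, 144). refcount(pp0)=1 -> write in place. 4 ppages; refcounts: pp0:1 pp1:1 pp2:1 pp3:1
Op 6: write(P0, v1, 117). refcount(pp3)=1 -> write in place. 4 ppages; refcounts: pp0:1 pp1:1 pp2:1 pp3:1
Op 7: read(P0, v0) -> 194. No state change.
Op 8: write(P0, v0, 163). refcount(pp2)=1 -> write in place. 4 ppages; refcounts: pp0:1 pp1:1 pp2:1 pp3:1

yes yes no no no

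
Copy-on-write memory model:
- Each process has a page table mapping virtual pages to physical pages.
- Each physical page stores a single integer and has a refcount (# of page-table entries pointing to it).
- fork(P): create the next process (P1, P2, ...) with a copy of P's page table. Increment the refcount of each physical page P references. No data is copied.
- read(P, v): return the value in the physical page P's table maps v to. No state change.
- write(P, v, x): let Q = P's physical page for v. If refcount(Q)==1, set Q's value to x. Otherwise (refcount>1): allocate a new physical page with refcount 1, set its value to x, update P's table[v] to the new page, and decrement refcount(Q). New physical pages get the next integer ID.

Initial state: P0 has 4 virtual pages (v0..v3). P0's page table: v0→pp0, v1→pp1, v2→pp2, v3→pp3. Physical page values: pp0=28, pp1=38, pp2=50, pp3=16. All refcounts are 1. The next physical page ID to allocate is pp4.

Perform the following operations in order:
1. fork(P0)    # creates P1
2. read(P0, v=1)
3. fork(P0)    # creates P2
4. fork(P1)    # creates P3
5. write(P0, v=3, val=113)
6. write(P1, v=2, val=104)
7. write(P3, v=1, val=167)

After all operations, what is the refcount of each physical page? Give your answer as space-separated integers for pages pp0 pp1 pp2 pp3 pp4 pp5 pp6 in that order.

Answer: 4 3 3 3 1 1 1

Derivation:
Op 1: fork(P0) -> P1. 4 ppages; refcounts: pp0:2 pp1:2 pp2:2 pp3:2
Op 2: read(P0, v1) -> 38. No state change.
Op 3: fork(P0) -> P2. 4 ppages; refcounts: pp0:3 pp1:3 pp2:3 pp3:3
Op 4: fork(P1) -> P3. 4 ppages; refcounts: pp0:4 pp1:4 pp2:4 pp3:4
Op 5: write(P0, v3, 113). refcount(pp3)=4>1 -> COPY to pp4. 5 ppages; refcounts: pp0:4 pp1:4 pp2:4 pp3:3 pp4:1
Op 6: write(P1, v2, 104). refcount(pp2)=4>1 -> COPY to pp5. 6 ppages; refcounts: pp0:4 pp1:4 pp2:3 pp3:3 pp4:1 pp5:1
Op 7: write(P3, v1, 167). refcount(pp1)=4>1 -> COPY to pp6. 7 ppages; refcounts: pp0:4 pp1:3 pp2:3 pp3:3 pp4:1 pp5:1 pp6:1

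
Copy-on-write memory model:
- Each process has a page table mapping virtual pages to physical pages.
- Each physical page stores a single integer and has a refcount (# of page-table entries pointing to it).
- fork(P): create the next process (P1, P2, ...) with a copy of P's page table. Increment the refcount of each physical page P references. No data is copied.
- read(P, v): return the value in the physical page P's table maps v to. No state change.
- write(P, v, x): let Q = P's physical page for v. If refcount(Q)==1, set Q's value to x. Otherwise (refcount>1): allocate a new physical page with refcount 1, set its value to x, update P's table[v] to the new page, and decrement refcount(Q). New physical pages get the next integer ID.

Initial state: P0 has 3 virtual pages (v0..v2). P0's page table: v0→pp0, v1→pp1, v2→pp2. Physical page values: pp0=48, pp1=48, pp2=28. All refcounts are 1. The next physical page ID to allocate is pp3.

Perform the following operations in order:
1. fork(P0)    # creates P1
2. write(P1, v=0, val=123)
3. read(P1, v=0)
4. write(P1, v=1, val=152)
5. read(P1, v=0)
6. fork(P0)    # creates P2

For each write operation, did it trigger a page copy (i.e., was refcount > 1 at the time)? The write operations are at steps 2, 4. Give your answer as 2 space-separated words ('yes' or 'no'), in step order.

Op 1: fork(P0) -> P1. 3 ppages; refcounts: pp0:2 pp1:2 pp2:2
Op 2: write(P1, v0, 123). refcount(pp0)=2>1 -> COPY to pp3. 4 ppages; refcounts: pp0:1 pp1:2 pp2:2 pp3:1
Op 3: read(P1, v0) -> 123. No state change.
Op 4: write(P1, v1, 152). refcount(pp1)=2>1 -> COPY to pp4. 5 ppages; refcounts: pp0:1 pp1:1 pp2:2 pp3:1 pp4:1
Op 5: read(P1, v0) -> 123. No state change.
Op 6: fork(P0) -> P2. 5 ppages; refcounts: pp0:2 pp1:2 pp2:3 pp3:1 pp4:1

yes yes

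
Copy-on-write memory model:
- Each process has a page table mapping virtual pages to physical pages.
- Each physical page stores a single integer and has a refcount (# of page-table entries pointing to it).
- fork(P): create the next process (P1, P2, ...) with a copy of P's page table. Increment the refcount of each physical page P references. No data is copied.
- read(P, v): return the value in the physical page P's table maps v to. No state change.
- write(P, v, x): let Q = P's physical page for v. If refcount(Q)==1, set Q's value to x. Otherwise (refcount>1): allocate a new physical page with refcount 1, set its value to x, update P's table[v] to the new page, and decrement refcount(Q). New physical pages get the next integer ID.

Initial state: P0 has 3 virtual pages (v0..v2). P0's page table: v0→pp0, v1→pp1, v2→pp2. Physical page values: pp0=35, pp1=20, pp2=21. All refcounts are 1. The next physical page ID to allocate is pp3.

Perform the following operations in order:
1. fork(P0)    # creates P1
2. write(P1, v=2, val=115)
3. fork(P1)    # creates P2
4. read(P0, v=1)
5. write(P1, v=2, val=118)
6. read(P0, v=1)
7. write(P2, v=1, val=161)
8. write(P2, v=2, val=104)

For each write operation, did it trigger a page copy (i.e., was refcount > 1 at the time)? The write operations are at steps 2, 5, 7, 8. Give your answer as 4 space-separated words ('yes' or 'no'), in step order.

Op 1: fork(P0) -> P1. 3 ppages; refcounts: pp0:2 pp1:2 pp2:2
Op 2: write(P1, v2, 115). refcount(pp2)=2>1 -> COPY to pp3. 4 ppages; refcounts: pp0:2 pp1:2 pp2:1 pp3:1
Op 3: fork(P1) -> P2. 4 ppages; refcounts: pp0:3 pp1:3 pp2:1 pp3:2
Op 4: read(P0, v1) -> 20. No state change.
Op 5: write(P1, v2, 118). refcount(pp3)=2>1 -> COPY to pp4. 5 ppages; refcounts: pp0:3 pp1:3 pp2:1 pp3:1 pp4:1
Op 6: read(P0, v1) -> 20. No state change.
Op 7: write(P2, v1, 161). refcount(pp1)=3>1 -> COPY to pp5. 6 ppages; refcounts: pp0:3 pp1:2 pp2:1 pp3:1 pp4:1 pp5:1
Op 8: write(P2, v2, 104). refcount(pp3)=1 -> write in place. 6 ppages; refcounts: pp0:3 pp1:2 pp2:1 pp3:1 pp4:1 pp5:1

yes yes yes no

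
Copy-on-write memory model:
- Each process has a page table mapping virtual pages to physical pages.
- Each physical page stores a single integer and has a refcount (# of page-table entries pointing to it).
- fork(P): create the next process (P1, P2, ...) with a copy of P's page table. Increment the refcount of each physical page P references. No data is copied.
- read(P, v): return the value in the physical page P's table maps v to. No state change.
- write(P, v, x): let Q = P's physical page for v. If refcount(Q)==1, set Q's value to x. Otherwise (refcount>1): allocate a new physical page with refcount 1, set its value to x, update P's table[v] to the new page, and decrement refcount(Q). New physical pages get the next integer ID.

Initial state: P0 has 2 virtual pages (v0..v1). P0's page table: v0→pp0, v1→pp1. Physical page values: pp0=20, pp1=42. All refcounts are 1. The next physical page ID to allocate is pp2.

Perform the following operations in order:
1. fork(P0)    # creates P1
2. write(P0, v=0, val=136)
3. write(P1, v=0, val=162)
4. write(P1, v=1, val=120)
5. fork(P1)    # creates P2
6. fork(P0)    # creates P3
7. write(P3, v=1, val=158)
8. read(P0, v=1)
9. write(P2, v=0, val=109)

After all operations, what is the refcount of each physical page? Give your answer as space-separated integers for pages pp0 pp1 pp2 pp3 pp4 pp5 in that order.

Op 1: fork(P0) -> P1. 2 ppages; refcounts: pp0:2 pp1:2
Op 2: write(P0, v0, 136). refcount(pp0)=2>1 -> COPY to pp2. 3 ppages; refcounts: pp0:1 pp1:2 pp2:1
Op 3: write(P1, v0, 162). refcount(pp0)=1 -> write in place. 3 ppages; refcounts: pp0:1 pp1:2 pp2:1
Op 4: write(P1, v1, 120). refcount(pp1)=2>1 -> COPY to pp3. 4 ppages; refcounts: pp0:1 pp1:1 pp2:1 pp3:1
Op 5: fork(P1) -> P2. 4 ppages; refcounts: pp0:2 pp1:1 pp2:1 pp3:2
Op 6: fork(P0) -> P3. 4 ppages; refcounts: pp0:2 pp1:2 pp2:2 pp3:2
Op 7: write(P3, v1, 158). refcount(pp1)=2>1 -> COPY to pp4. 5 ppages; refcounts: pp0:2 pp1:1 pp2:2 pp3:2 pp4:1
Op 8: read(P0, v1) -> 42. No state change.
Op 9: write(P2, v0, 109). refcount(pp0)=2>1 -> COPY to pp5. 6 ppages; refcounts: pp0:1 pp1:1 pp2:2 pp3:2 pp4:1 pp5:1

Answer: 1 1 2 2 1 1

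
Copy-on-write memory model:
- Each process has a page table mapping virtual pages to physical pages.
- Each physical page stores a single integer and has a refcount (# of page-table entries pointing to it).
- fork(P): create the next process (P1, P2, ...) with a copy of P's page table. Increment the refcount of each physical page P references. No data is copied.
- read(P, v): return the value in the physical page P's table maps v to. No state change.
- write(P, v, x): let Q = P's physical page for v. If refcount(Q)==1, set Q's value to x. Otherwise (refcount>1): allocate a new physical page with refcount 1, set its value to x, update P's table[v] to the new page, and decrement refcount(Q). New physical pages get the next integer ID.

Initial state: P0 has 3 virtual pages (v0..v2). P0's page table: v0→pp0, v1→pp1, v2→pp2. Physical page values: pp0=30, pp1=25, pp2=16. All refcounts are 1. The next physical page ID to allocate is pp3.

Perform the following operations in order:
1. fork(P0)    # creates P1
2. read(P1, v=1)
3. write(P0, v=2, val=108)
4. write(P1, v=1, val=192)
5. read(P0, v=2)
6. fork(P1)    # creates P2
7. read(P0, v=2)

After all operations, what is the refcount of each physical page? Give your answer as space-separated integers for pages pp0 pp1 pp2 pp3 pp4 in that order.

Answer: 3 1 2 1 2

Derivation:
Op 1: fork(P0) -> P1. 3 ppages; refcounts: pp0:2 pp1:2 pp2:2
Op 2: read(P1, v1) -> 25. No state change.
Op 3: write(P0, v2, 108). refcount(pp2)=2>1 -> COPY to pp3. 4 ppages; refcounts: pp0:2 pp1:2 pp2:1 pp3:1
Op 4: write(P1, v1, 192). refcount(pp1)=2>1 -> COPY to pp4. 5 ppages; refcounts: pp0:2 pp1:1 pp2:1 pp3:1 pp4:1
Op 5: read(P0, v2) -> 108. No state change.
Op 6: fork(P1) -> P2. 5 ppages; refcounts: pp0:3 pp1:1 pp2:2 pp3:1 pp4:2
Op 7: read(P0, v2) -> 108. No state change.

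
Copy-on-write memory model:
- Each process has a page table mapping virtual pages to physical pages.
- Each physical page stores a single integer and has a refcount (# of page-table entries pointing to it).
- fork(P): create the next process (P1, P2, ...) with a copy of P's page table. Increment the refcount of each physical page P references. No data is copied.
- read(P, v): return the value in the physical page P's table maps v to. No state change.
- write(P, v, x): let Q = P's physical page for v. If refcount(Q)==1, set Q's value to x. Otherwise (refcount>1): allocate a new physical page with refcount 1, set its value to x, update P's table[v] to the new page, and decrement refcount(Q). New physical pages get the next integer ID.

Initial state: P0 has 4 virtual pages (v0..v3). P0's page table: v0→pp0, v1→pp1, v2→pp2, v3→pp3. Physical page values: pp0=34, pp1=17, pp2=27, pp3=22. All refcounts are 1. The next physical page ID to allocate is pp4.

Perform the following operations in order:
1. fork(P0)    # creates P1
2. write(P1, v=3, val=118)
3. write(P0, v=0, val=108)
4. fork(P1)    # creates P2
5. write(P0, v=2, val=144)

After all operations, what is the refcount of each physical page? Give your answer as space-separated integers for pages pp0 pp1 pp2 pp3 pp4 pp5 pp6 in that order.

Answer: 2 3 2 1 2 1 1

Derivation:
Op 1: fork(P0) -> P1. 4 ppages; refcounts: pp0:2 pp1:2 pp2:2 pp3:2
Op 2: write(P1, v3, 118). refcount(pp3)=2>1 -> COPY to pp4. 5 ppages; refcounts: pp0:2 pp1:2 pp2:2 pp3:1 pp4:1
Op 3: write(P0, v0, 108). refcount(pp0)=2>1 -> COPY to pp5. 6 ppages; refcounts: pp0:1 pp1:2 pp2:2 pp3:1 pp4:1 pp5:1
Op 4: fork(P1) -> P2. 6 ppages; refcounts: pp0:2 pp1:3 pp2:3 pp3:1 pp4:2 pp5:1
Op 5: write(P0, v2, 144). refcount(pp2)=3>1 -> COPY to pp6. 7 ppages; refcounts: pp0:2 pp1:3 pp2:2 pp3:1 pp4:2 pp5:1 pp6:1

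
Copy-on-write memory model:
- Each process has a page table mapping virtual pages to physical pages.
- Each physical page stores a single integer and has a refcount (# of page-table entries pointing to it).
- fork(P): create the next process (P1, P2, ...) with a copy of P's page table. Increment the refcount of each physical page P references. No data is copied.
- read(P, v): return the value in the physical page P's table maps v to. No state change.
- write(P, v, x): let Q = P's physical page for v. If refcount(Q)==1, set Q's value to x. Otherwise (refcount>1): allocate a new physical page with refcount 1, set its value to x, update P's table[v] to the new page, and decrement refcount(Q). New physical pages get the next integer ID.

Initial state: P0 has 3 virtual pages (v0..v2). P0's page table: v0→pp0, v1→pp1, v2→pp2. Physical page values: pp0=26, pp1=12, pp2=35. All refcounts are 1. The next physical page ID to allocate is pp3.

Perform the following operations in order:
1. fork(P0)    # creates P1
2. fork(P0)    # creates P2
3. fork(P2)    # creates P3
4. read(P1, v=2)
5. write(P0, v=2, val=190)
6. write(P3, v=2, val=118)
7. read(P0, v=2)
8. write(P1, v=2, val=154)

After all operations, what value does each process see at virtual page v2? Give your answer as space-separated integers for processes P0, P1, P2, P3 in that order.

Answer: 190 154 35 118

Derivation:
Op 1: fork(P0) -> P1. 3 ppages; refcounts: pp0:2 pp1:2 pp2:2
Op 2: fork(P0) -> P2. 3 ppages; refcounts: pp0:3 pp1:3 pp2:3
Op 3: fork(P2) -> P3. 3 ppages; refcounts: pp0:4 pp1:4 pp2:4
Op 4: read(P1, v2) -> 35. No state change.
Op 5: write(P0, v2, 190). refcount(pp2)=4>1 -> COPY to pp3. 4 ppages; refcounts: pp0:4 pp1:4 pp2:3 pp3:1
Op 6: write(P3, v2, 118). refcount(pp2)=3>1 -> COPY to pp4. 5 ppages; refcounts: pp0:4 pp1:4 pp2:2 pp3:1 pp4:1
Op 7: read(P0, v2) -> 190. No state change.
Op 8: write(P1, v2, 154). refcount(pp2)=2>1 -> COPY to pp5. 6 ppages; refcounts: pp0:4 pp1:4 pp2:1 pp3:1 pp4:1 pp5:1
P0: v2 -> pp3 = 190
P1: v2 -> pp5 = 154
P2: v2 -> pp2 = 35
P3: v2 -> pp4 = 118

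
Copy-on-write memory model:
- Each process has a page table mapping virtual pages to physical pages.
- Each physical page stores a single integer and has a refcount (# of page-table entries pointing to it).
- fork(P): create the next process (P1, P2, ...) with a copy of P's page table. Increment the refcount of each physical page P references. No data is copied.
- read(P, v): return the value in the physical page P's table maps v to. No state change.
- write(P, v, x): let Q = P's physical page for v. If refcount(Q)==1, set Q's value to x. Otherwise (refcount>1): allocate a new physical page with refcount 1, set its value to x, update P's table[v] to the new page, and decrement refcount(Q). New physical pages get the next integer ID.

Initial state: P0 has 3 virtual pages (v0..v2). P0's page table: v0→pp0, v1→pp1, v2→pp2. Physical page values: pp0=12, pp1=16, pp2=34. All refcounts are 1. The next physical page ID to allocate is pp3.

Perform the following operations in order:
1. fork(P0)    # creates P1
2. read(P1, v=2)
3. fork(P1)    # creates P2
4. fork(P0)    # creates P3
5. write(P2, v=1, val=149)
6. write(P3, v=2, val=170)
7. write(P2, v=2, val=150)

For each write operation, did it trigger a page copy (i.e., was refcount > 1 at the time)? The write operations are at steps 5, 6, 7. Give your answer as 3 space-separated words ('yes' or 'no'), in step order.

Op 1: fork(P0) -> P1. 3 ppages; refcounts: pp0:2 pp1:2 pp2:2
Op 2: read(P1, v2) -> 34. No state change.
Op 3: fork(P1) -> P2. 3 ppages; refcounts: pp0:3 pp1:3 pp2:3
Op 4: fork(P0) -> P3. 3 ppages; refcounts: pp0:4 pp1:4 pp2:4
Op 5: write(P2, v1, 149). refcount(pp1)=4>1 -> COPY to pp3. 4 ppages; refcounts: pp0:4 pp1:3 pp2:4 pp3:1
Op 6: write(P3, v2, 170). refcount(pp2)=4>1 -> COPY to pp4. 5 ppages; refcounts: pp0:4 pp1:3 pp2:3 pp3:1 pp4:1
Op 7: write(P2, v2, 150). refcount(pp2)=3>1 -> COPY to pp5. 6 ppages; refcounts: pp0:4 pp1:3 pp2:2 pp3:1 pp4:1 pp5:1

yes yes yes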